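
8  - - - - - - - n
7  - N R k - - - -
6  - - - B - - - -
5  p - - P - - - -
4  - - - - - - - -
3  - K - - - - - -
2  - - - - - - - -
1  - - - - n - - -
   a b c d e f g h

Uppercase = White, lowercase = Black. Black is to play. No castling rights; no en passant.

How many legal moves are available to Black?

1

Black to move; king on d7.
In check: yes, from the white rook on c7.
Legal moves: Ke8.
Count: 1.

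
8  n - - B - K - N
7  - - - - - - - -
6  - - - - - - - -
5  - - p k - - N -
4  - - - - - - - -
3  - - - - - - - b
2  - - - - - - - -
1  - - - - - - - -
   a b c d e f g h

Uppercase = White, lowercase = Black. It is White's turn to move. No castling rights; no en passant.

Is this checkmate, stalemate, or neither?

neither

White to move; white king on f8.
In check: no.
Legal moves for White: Nhf7, Ng6, Kg8, Ke8, Kg7, Kf7, Ke7, Be7, Bc7, Bf6, Bb6, Ba5, Nh7, Ngf7, Ne6, Ne4, Nxh3, Nf3.
White has 18 legal moves and is not in check → neither.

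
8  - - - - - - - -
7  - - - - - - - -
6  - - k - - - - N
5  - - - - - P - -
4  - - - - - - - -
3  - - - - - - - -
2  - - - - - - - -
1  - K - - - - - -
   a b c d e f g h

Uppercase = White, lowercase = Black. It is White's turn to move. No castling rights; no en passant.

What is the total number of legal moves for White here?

White to move; king on b1.
In check: no.
Legal moves: Ng8, Nf7, Ng4, Kc2, Kb2, Ka2, Kc1, Ka1, f6.
Count: 9.

9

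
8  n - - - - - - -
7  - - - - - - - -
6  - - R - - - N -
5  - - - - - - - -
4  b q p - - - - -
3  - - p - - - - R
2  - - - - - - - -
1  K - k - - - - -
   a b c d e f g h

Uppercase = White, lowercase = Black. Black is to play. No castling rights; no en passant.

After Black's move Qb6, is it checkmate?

After Qb6: white king on a1; in check: no.
White is not in check, so this cannot be checkmate.

no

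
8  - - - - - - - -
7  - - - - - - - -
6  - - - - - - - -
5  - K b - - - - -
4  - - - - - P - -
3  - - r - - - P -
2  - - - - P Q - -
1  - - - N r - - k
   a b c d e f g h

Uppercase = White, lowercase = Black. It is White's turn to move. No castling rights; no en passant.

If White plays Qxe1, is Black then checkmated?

no

After Qxe1: black king on h1; in check: yes, from the white queen on e1.
Black has 3 legal replies: Kh2, Kg2, Bg1.
In check but a legal move exists → not checkmate.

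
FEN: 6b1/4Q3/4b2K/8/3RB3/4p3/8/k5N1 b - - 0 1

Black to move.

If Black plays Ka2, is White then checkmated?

no

After Ka2: white king on h6; in check: no.
White is not in check, so this cannot be checkmate.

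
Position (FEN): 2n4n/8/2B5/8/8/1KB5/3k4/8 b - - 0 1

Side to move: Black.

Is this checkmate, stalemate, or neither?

neither

Black to move; black king on d2.
In check: yes, from the white bishop on c3.
King squares — c1: available; d1: available; e1: attacked by Bc3; c2: attacked by Kb3; e2: available; c3: attacked by Kb3; d3: available; e3: available.
Legal moves for Black: Ke3, Kd3, Ke2, Kd1, Kc1.
Black is in check but has 5 legal moves → neither.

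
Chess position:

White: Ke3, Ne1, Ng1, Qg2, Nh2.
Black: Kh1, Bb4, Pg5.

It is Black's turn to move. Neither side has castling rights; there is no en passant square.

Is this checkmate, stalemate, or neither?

checkmate

Black to move; black king on h1.
In check: yes, from the white queen on g2.
King squares — g1: attacked by Qg2; g2: attacked by Ne1; h2: attacked by Qg2.
Legal moves for Black: none.
In check with no legal moves → checkmate.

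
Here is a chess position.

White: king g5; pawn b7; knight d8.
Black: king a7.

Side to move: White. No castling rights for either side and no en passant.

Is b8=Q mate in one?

After b8=Q: black king on a7; in check: yes, from the white queen on b8.
Black has 2 legal replies: Kxb8, Ka6.
In check but a legal move exists → not checkmate.

no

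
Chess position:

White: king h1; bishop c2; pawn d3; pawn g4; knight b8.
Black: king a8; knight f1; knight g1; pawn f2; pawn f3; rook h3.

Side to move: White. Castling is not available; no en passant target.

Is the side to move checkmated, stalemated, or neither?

White to move; white king on h1.
In check: yes, from the black rook on h3.
King squares — g1: attacked by Pf2; g2: attacked by Pf3; h2: attacked by Nf1.
Legal moves for White: none.
In check with no legal moves → checkmate.

checkmate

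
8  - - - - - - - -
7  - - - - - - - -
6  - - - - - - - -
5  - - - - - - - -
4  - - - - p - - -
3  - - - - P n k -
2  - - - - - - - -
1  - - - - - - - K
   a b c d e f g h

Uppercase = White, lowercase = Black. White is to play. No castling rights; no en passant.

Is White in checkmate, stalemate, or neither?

White to move; white king on h1.
In check: no.
King squares — g1: attacked by Nf3; g2: attacked by Kg3; h2: attacked by Nf3.
Legal moves for White: none.
Not in check and no legal moves → stalemate.

stalemate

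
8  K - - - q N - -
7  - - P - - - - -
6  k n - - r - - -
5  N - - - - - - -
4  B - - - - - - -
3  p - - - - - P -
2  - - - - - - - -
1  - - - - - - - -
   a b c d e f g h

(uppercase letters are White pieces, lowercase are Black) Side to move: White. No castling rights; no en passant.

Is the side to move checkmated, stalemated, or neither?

White to move; white king on a8.
In check: yes, from the black knight on b6 and the black queen on e8.
King squares — a7: attacked by Ka6; b7: attacked by Ka6; b8: attacked by Qe8.
Legal moves for White: none.
In check with no legal moves → checkmate.

checkmate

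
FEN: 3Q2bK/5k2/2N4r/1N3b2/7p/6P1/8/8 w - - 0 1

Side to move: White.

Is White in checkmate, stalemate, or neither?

checkmate

White to move; white king on h8.
In check: yes, from the black rook on h6.
King squares — g7: attacked by Kf7; h7: attacked by Bf5; g8: attacked by Kf7.
Legal moves for White: none.
In check with no legal moves → checkmate.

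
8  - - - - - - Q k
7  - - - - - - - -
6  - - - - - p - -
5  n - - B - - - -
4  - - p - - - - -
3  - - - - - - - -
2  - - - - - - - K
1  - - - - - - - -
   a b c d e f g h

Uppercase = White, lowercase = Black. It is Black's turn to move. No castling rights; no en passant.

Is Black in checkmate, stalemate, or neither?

Black to move; black king on h8.
In check: yes, from the white queen on g8.
King squares — g7: attacked by Qg8; h7: attacked by Qg8; g8: attacked by Bd5.
Legal moves for Black: none.
In check with no legal moves → checkmate.

checkmate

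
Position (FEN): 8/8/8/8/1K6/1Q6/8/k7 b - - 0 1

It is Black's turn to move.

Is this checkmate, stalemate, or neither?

Black to move; black king on a1.
In check: no.
King squares — b1: attacked by Qb3; a2: attacked by Qb3; b2: attacked by Qb3.
Legal moves for Black: none.
Not in check and no legal moves → stalemate.

stalemate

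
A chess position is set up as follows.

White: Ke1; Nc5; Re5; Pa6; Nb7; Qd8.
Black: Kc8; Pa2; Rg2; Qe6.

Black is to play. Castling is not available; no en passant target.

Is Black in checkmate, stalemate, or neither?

Black to move; black king on c8.
In check: yes, from the white queen on d8.
King squares — b7: attacked by Nc5; c7: attacked by Qd8; d7: attacked by Nc5; b8: attacked by Qd8; d8: attacked by Nb7.
Legal moves for Black: none.
In check with no legal moves → checkmate.

checkmate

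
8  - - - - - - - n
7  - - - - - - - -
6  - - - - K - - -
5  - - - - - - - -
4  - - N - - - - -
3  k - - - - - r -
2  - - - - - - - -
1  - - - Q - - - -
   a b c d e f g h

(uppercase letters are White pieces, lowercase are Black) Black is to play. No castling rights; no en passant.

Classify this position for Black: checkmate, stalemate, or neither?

neither

Black to move; black king on a3.
In check: yes, from the white knight on c4.
Legal moves for Black: Kb4, Ka2.
Black is in check but has 2 legal moves → neither.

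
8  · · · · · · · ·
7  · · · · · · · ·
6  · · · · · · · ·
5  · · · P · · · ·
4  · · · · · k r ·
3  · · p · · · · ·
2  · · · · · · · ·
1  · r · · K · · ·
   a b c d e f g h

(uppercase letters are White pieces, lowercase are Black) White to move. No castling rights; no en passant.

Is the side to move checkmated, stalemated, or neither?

White to move; white king on e1.
In check: yes, from the black rook on b1.
King squares — d1: attacked by Rb1; f1: attacked by Rb1; d2: attacked by Pc3; e2: available; f2: available.
Legal moves for White: Kf2, Ke2.
White is in check but has 2 legal moves → neither.

neither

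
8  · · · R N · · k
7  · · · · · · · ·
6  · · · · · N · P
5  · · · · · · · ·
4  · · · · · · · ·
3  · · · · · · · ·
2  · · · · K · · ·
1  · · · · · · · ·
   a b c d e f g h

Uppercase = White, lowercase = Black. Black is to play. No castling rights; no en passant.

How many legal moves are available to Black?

0

Black to move; king on h8.
In check: no.
Legal moves: none.
Count: 0.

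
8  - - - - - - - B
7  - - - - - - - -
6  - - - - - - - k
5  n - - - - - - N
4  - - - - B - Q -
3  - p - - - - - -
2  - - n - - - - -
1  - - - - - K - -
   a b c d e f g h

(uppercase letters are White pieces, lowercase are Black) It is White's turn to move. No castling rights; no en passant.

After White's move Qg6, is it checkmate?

After Qg6: black king on h6; in check: yes, from the white queen on g6.
King squares — g5: attacked by Qg6; h5: attacked by Qg6; g6: attacked by Be4; g7: attacked by Nh5; h7: attacked by Qg6.
Black has no legal moves → checkmate.

yes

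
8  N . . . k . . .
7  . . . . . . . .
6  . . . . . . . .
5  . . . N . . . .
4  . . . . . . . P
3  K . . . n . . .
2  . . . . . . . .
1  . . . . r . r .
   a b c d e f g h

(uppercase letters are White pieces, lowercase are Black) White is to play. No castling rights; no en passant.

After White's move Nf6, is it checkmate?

After Nf6: black king on e8; in check: yes, from the white knight on f6.
Black has 4 legal replies: Kf8, Kd8, Kf7, Ke7.
In check but a legal move exists → not checkmate.

no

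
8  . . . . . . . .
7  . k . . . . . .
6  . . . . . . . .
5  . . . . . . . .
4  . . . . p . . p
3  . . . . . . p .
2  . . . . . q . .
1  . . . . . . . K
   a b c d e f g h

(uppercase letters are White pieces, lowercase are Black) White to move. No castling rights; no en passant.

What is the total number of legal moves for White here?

White to move; king on h1.
In check: no.
Legal moves: none.
Count: 0.

0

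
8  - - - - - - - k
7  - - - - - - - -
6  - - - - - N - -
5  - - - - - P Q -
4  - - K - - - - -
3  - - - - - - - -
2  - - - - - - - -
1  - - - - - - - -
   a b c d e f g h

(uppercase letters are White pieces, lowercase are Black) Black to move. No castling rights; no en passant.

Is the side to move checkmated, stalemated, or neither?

stalemate

Black to move; black king on h8.
In check: no.
King squares — g7: attacked by Qg5; h7: attacked by Nf6; g8: attacked by Qg5.
Legal moves for Black: none.
Not in check and no legal moves → stalemate.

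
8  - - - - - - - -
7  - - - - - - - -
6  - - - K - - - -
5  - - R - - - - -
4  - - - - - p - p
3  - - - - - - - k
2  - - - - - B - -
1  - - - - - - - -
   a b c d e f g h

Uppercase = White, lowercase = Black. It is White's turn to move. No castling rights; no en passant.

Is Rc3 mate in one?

After Rc3: black king on h3; in check: yes, from the white rook on c3.
Black has 4 legal replies: Kg4, Kh2, Kg2, f3.
In check but a legal move exists → not checkmate.

no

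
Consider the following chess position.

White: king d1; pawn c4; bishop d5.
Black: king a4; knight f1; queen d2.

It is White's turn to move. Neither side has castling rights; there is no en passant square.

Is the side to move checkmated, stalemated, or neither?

White to move; white king on d1.
In check: yes, from the black queen on d2.
King squares — c1: attacked by Qd2; e1: attacked by Qd2; c2: attacked by Qd2; d2: attacked by Nf1; e2: attacked by Qd2.
Legal moves for White: none.
In check with no legal moves → checkmate.

checkmate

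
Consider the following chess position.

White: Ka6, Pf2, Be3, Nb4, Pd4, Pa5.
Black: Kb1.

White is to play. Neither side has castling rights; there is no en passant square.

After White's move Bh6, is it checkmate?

After Bh6: black king on b1; in check: no.
Black is not in check, so this cannot be checkmate.

no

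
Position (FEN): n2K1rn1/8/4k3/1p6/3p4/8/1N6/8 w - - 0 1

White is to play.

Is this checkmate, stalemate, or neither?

checkmate

White to move; white king on d8.
In check: yes, from the black rook on f8.
King squares — c7: attacked by Na8; d7: attacked by Ke6; e7: attacked by Ke6; c8: attacked by Rf8; e8: attacked by Rf8.
Legal moves for White: none.
In check with no legal moves → checkmate.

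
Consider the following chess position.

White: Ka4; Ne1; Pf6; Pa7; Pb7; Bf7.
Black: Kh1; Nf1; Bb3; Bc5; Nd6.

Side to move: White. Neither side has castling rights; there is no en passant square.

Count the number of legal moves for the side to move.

3

White to move; king on a4.
In check: yes, from the black bishop on b3.
Legal moves: Ka5, Kxb3, Bxb3.
Count: 3.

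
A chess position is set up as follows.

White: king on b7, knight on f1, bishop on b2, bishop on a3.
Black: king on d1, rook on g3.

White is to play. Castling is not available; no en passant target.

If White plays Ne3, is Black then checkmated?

After Ne3: black king on d1; in check: yes, from the white knight on e3.
Black has 4 legal replies: Ke2, Kd2, Ke1, Rxe3.
In check but a legal move exists → not checkmate.

no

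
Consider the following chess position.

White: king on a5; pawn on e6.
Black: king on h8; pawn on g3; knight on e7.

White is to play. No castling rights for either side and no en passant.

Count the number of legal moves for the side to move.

5

White to move; king on a5.
In check: no.
Legal moves: Kb6, Ka6, Kb5, Kb4, Ka4.
Count: 5.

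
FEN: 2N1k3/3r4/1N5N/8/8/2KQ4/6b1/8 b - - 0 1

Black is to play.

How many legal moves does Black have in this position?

23

Black to move; king on e8.
In check: no.
Legal moves: Kf8, Kd8, Rd8, Rh7, Rg7, Rf7, Re7, Rc7+, Rb7, Ra7, Rd6, Rd5, Rd4, Rxd3+, Ba8, Bb7, Bc6, Bd5, Be4, Bh3, Bf3, Bh1, Bf1.
Count: 23.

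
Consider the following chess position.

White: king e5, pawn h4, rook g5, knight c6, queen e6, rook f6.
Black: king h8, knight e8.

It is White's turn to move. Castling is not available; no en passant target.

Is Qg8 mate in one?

After Qg8: black king on h8; in check: yes, from the white queen on g8.
King squares — g7: attacked by Rg5; h7: attacked by Qg8; g8: attacked by Rg5.
Black has no legal moves → checkmate.

yes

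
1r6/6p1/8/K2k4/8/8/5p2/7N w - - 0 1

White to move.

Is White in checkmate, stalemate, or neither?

neither

White to move; white king on a5.
In check: no.
Legal moves for White: Ka6, Ka4, Ng3, Nxf2.
White has 4 legal moves and is not in check → neither.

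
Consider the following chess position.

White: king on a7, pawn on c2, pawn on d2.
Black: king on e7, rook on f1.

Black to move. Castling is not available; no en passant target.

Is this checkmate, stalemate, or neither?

neither

Black to move; black king on e7.
In check: no.
Legal moves for Black include: Kf8, Ke8, Kd8, Kf7, Kd7, Kf6, Ke6, Kd6, Rf8, Rf7, Rf6, Rf5, Rf4, Rf3, Rf2, Rh1, Rg1, Re1, ... (list truncated; more exist).
Black has legal moves and is not in check → neither.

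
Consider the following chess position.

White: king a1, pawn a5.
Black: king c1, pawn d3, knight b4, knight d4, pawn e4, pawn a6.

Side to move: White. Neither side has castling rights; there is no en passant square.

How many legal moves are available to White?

White to move; king on a1.
In check: no.
Legal moves: none.
Count: 0.

0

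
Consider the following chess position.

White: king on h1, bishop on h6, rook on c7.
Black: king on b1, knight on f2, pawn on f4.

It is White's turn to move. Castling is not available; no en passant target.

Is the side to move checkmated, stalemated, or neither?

White to move; white king on h1.
In check: yes, from the black knight on f2.
Legal moves for White: Kh2, Kg2, Kg1.
White is in check but has 3 legal moves → neither.

neither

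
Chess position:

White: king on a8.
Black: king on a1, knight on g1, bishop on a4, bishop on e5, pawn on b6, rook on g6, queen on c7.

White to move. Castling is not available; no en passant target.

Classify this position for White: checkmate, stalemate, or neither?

stalemate

White to move; white king on a8.
In check: no.
King squares — a7: attacked by Qc7; b7: attacked by Qc7; b8: attacked by Qc7.
Legal moves for White: none.
Not in check and no legal moves → stalemate.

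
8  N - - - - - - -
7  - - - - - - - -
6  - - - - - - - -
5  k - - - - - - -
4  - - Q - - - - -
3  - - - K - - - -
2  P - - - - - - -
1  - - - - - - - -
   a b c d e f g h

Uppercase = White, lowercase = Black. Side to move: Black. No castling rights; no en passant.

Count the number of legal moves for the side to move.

Black to move; king on a5.
In check: no.
Legal moves: none.
Count: 0.

0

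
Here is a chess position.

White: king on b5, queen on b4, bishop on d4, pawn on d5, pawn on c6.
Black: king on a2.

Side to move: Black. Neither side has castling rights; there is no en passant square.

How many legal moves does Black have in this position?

0

Black to move; king on a2.
In check: no.
Legal moves: none.
Count: 0.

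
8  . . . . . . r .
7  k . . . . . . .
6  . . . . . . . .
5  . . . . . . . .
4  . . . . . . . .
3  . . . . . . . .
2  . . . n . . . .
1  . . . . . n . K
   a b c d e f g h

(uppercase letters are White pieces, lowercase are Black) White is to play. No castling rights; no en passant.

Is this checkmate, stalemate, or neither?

stalemate

White to move; white king on h1.
In check: no.
King squares — g1: attacked by Rg8; g2: attacked by Rg8; h2: attacked by Nf1.
Legal moves for White: none.
Not in check and no legal moves → stalemate.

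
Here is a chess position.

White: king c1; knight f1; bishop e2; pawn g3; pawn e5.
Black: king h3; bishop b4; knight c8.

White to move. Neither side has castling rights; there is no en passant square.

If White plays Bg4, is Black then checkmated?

After Bg4: black king on h3; in check: yes, from the white bishop on g4.
Black has 2 legal replies: Kxg4, Kg2.
In check but a legal move exists → not checkmate.

no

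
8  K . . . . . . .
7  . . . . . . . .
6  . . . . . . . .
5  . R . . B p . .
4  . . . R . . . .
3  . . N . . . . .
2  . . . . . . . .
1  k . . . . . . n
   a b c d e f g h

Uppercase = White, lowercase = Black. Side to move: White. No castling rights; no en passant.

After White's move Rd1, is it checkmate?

After Rd1: black king on a1; in check: yes, from the white rook on d1.
King squares — b1: attacked by Rd1; a2: attacked by Nc3; b2: attacked by Rb5.
Black has no legal moves → checkmate.

yes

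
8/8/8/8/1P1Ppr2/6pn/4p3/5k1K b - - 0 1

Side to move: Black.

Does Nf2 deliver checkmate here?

After Nf2: white king on h1; in check: yes, from the black knight on f2.
King squares — g1: attacked by Kf1; g2: attacked by Kf1; h2: attacked by Pg3.
White has no legal moves → checkmate.

yes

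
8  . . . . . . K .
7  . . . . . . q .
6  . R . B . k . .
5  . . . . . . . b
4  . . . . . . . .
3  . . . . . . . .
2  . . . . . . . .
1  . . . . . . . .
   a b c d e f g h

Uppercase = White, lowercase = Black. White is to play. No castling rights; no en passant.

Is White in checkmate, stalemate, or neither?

White to move; white king on g8.
In check: yes, from the black queen on g7.
King squares — f7: attacked by Bh5; g7: attacked by Kf6; h7: attacked by Qg7; f8: attacked by Qg7; h8: attacked by Qg7.
Legal moves for White: none.
In check with no legal moves → checkmate.

checkmate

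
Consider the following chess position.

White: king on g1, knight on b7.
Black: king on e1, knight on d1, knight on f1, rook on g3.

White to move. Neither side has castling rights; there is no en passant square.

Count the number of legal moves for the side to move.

White to move; king on g1.
In check: yes, from the black rook on g3.
Legal moves: Kh1.
Count: 1.

1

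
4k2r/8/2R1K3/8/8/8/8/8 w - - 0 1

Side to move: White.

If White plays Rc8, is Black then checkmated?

yes

After Rc8: black king on e8; in check: yes, from the white rook on c8.
King squares — d7: attacked by Ke6; e7: attacked by Ke6; f7: attacked by Ke6; d8: attacked by Rc8; f8: attacked by Rc8.
Black has no legal moves → checkmate.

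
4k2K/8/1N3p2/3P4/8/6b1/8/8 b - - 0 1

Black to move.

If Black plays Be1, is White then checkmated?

no

After Be1: white king on h8; in check: no.
White is not in check, so this cannot be checkmate.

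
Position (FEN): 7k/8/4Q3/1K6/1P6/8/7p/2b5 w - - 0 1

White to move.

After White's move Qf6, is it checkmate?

no

After Qf6: black king on h8; in check: yes, from the white queen on f6.
Black has 2 legal replies: Kg8, Kh7.
In check but a legal move exists → not checkmate.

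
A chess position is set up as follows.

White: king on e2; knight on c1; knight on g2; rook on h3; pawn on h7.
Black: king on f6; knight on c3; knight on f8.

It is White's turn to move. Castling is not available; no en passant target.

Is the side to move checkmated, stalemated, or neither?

neither

White to move; white king on e2.
In check: yes, from the black knight on c3.
King squares — d1: attacked by Nc3; e1: available; f1: available; d2: available; f2: available; d3: available; e3: available; f3: available.
Legal moves for White: Kf3, Ke3, Kd3, Kf2, Kd2, Kf1, Ke1, Rxc3.
White is in check but has 8 legal moves → neither.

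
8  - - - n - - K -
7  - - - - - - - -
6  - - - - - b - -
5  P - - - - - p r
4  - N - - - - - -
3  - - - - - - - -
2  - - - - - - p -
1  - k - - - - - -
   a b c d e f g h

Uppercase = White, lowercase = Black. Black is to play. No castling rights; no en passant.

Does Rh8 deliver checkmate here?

After Rh8: white king on g8; in check: yes, from the black rook on h8.
King squares — f7: attacked by Nd8; g7: attacked by Bf6; h7: attacked by Rh8; f8: attacked by Rh8; h8: attacked by Bf6.
White has no legal moves → checkmate.

yes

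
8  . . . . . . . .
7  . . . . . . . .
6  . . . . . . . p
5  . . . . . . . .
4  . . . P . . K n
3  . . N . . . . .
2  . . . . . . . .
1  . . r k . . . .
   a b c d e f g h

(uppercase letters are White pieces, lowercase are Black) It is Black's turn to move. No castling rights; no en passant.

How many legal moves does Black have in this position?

Black to move; king on d1.
In check: yes, from the white knight on c3.
Legal moves: Kd2, Kc2, Ke1, Rxc3.
Count: 4.

4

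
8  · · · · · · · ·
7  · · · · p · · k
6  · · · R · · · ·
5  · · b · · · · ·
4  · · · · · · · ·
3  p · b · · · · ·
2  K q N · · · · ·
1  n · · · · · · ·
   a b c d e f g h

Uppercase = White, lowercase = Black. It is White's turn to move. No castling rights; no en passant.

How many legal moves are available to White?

White to move; king on a2.
In check: yes, from the black queen on b2.
Legal moves: none.
Count: 0.

0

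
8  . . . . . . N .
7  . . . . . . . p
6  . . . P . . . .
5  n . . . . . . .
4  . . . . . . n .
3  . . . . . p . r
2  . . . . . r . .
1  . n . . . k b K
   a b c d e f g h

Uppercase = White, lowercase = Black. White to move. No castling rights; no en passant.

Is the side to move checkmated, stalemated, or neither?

checkmate

White to move; white king on h1.
In check: yes, from the black rook on h3.
King squares — g1: attacked by Kf1; g2: attacked by Kf1; h2: attacked by Bg1.
Legal moves for White: none.
In check with no legal moves → checkmate.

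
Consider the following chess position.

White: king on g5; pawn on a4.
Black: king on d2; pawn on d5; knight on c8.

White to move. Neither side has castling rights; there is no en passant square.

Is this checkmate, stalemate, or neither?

neither

White to move; white king on g5.
In check: no.
Legal moves for White: Kh6, Kg6, Kf6, Kh5, Kf5, Kh4, Kg4, Kf4, a5.
White has 9 legal moves and is not in check → neither.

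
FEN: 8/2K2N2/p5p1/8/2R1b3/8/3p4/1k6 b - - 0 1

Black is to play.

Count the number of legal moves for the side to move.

Black to move; king on b1.
In check: no.
Legal moves: Ba8, Bb7, Bc6, Bf5, Bd5, Bf3, Bd3, Bg2, Bc2, Bh1, Kb2, Ka2, Ka1, g5, a5, d1=Q, d1=R, d1=B, d1=N.
Count: 19.

19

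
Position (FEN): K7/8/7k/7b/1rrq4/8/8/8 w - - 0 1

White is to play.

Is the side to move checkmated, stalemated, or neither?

stalemate

White to move; white king on a8.
In check: no.
King squares — a7: attacked by Qd4; b7: attacked by Rb4; b8: attacked by Rb4.
Legal moves for White: none.
Not in check and no legal moves → stalemate.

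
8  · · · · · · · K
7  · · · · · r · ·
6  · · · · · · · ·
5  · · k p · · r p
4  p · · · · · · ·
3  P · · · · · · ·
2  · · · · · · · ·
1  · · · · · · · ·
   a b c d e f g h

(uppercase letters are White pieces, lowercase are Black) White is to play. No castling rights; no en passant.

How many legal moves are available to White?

White to move; king on h8.
In check: no.
Legal moves: none.
Count: 0.

0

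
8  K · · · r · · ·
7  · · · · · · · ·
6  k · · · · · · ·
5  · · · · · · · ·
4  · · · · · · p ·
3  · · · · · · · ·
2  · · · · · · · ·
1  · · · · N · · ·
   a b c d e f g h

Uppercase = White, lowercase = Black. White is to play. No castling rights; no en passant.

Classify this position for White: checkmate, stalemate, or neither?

White to move; white king on a8.
In check: yes, from the black rook on e8.
King squares — a7: attacked by Ka6; b7: attacked by Ka6; b8: attacked by Re8.
Legal moves for White: none.
In check with no legal moves → checkmate.

checkmate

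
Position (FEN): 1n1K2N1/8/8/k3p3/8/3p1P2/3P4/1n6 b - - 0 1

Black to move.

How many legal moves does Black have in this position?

Black to move; king on a5.
In check: no.
Legal moves: Nd7, Nc6+, Na6, Kb6, Ka6, Kb5, Kb4, Ka4, Nc3, Na3, Nxd2, e4.
Count: 12.

12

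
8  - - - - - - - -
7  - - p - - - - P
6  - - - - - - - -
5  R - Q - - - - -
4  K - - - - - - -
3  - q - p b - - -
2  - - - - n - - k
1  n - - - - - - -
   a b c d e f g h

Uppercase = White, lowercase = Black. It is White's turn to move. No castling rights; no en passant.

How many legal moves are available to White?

White to move; king on a4.
In check: yes, from the black queen on b3.
Legal moves: none.
Count: 0.

0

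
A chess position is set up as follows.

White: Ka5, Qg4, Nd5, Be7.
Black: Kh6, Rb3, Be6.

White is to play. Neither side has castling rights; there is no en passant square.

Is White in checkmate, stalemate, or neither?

neither

White to move; white king on a5.
In check: no.
Legal moves for White include: Bf8+, Bd8, Bf6, Bd6, Bg5+, Bc5, Bh4, Bb4, Ba3, Nc7, Nf6, Nb6, Nf4, Nb4, Ne3, Nc3, Ka6, Ka4, ... (list truncated; more exist).
White has legal moves and is not in check → neither.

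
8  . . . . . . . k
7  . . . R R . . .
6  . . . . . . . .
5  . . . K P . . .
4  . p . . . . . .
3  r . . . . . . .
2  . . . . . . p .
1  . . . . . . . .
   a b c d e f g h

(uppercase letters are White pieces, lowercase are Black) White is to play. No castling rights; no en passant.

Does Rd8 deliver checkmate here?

yes

After Rd8: black king on h8; in check: yes, from the white rook on d8.
King squares — g7: attacked by Re7; h7: attacked by Re7; g8: attacked by Rd8.
Black has no legal moves → checkmate.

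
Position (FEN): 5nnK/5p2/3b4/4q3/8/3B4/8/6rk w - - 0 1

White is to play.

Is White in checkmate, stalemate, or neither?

White to move; white king on h8.
In check: yes, from the black queen on e5.
King squares — g7: attacked by Rg1; h7: attacked by Nf8; g8: attacked by Rg1.
Legal moves for White: none.
In check with no legal moves → checkmate.

checkmate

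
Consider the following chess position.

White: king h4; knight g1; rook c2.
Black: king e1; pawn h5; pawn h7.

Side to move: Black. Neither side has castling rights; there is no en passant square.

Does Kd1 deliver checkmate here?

no

After Kd1: white king on h4; in check: no.
White is not in check, so this cannot be checkmate.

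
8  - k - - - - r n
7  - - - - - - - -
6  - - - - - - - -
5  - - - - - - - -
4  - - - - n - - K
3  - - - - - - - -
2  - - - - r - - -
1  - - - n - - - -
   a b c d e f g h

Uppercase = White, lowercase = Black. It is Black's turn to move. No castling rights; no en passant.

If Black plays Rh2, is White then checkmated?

After Rh2: white king on h4; in check: yes, from the black rook on h2.
King squares — g3: attacked by Ne4; h3: attacked by Rh2; g4: attacked by Rg8; g5: attacked by Ne4; h5: attacked by Rh2.
White has no legal moves → checkmate.

yes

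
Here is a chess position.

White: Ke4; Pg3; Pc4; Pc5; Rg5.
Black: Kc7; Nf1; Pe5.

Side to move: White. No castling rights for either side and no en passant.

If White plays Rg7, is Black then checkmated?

After Rg7: black king on c7; in check: yes, from the white rook on g7.
Black has 4 legal replies: Kd8, Kc8, Kb8, Kc6.
In check but a legal move exists → not checkmate.

no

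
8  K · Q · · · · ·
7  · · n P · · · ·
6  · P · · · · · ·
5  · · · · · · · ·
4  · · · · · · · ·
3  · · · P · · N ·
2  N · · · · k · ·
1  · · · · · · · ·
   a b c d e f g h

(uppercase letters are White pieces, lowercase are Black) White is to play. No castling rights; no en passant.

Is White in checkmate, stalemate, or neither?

neither

White to move; white king on a8.
In check: yes, from the black knight on c7.
King squares — a7: available; b7: available; b8: available.
Legal moves for White: Kb8, Kb7, Ka7, Qxc7, bxc7.
White is in check but has 5 legal moves → neither.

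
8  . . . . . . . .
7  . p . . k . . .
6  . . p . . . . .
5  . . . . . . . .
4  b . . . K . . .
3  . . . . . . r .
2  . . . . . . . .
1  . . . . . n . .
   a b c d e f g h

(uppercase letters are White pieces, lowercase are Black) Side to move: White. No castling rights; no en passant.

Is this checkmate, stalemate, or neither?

White to move; white king on e4.
In check: no.
Legal moves for White: Kf5, Ke5, Kf4, Kd4.
White has 4 legal moves and is not in check → neither.

neither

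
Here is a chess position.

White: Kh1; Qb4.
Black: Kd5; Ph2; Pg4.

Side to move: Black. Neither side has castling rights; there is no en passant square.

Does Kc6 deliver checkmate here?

After Kc6: white king on h1; in check: no.
White is not in check, so this cannot be checkmate.

no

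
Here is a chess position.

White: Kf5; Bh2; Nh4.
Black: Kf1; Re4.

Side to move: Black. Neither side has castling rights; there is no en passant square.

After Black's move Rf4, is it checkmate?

After Rf4: white king on f5; in check: yes, from the black rook on f4.
White has 6 legal replies: Kg6, Ke6, Kg5, Ke5, Kxf4, Bxf4.
In check but a legal move exists → not checkmate.

no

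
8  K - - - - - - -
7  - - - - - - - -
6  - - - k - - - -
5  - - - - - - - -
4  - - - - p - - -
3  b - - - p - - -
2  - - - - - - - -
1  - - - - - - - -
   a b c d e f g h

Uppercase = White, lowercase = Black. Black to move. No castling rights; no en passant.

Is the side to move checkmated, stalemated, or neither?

neither

Black to move; black king on d6.
In check: no.
Legal moves for Black: Ke7, Kd7, Kc7, Ke6, Kc6, Ke5, Kd5, Kc5, Bc5, Bb4, Bb2, Bc1, e2.
Black has 13 legal moves and is not in check → neither.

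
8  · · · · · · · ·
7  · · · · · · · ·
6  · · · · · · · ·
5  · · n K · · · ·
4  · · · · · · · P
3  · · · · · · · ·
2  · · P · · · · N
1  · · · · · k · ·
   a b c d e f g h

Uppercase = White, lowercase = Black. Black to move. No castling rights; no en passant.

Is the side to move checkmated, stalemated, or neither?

neither

Black to move; black king on f1.
In check: yes, from the white knight on h2.
King squares — e1: available; g1: available; e2: available; f2: available; g2: available.
Legal moves for Black: Kg2, Kf2, Ke2, Kg1, Ke1.
Black is in check but has 5 legal moves → neither.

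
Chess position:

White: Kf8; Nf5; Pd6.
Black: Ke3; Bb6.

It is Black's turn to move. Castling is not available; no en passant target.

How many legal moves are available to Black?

7

Black to move; king on e3.
In check: yes, from the white knight on f5.
Legal moves: Kf4, Ke4, Kf3, Kd3, Kf2, Ke2, Kd2.
Count: 7.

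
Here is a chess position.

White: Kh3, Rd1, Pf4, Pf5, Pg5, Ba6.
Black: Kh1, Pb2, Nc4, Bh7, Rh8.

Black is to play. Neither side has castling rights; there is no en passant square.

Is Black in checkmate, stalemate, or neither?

checkmate

Black to move; black king on h1.
In check: yes, from the white rook on d1.
King squares — g1: attacked by Rd1; g2: attacked by Kh3; h2: attacked by Kh3.
Legal moves for Black: none.
In check with no legal moves → checkmate.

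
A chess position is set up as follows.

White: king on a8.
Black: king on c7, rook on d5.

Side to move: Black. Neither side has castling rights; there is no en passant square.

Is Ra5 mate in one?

After Ra5: white king on a8; in check: yes, from the black rook on a5.
King squares — a7: attacked by Ra5; b7: attacked by Kc7; b8: attacked by Kc7.
White has no legal moves → checkmate.

yes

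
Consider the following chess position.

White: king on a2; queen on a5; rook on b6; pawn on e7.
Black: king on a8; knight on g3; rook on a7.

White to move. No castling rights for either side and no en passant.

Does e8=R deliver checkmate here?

yes

After e8=R: black king on a8; in check: yes, from the white rook on e8.
King squares — a7: own rook; b7: attacked by Rb6; b8: attacked by Rb6.
Black has no legal moves → checkmate.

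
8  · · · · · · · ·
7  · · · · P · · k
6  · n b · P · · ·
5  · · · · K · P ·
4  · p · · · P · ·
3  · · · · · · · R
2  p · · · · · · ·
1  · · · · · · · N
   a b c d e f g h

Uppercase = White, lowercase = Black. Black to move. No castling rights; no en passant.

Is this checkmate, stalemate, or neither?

neither

Black to move; black king on h7.
In check: yes, from the white rook on h3.
Legal moves for Black: Kg8, Kg7, Kg6.
Black is in check but has 3 legal moves → neither.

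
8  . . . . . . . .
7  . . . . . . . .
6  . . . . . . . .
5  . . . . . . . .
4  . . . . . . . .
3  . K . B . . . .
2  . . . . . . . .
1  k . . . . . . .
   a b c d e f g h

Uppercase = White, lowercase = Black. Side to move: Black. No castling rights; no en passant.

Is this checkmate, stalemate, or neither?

stalemate

Black to move; black king on a1.
In check: no.
King squares — b1: attacked by Bd3; a2: attacked by Kb3; b2: attacked by Kb3.
Legal moves for Black: none.
Not in check and no legal moves → stalemate.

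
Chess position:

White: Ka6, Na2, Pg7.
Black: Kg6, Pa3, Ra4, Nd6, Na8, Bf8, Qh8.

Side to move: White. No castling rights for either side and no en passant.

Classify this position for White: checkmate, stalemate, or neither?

checkmate

White to move; white king on a6.
In check: yes, from the black rook on a4.
King squares — a5: attacked by Ra4; b5: attacked by Nd6; b6: attacked by Na8; a7: attacked by Ra4; b7: attacked by Nd6.
Legal moves for White: none.
In check with no legal moves → checkmate.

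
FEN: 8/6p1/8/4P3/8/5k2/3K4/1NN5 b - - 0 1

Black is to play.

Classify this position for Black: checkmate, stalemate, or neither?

Black to move; black king on f3.
In check: no.
Legal moves for Black: Kg4, Kf4, Ke4, Kg3, Kg2, Kf2, g6, g5.
Black has 8 legal moves and is not in check → neither.

neither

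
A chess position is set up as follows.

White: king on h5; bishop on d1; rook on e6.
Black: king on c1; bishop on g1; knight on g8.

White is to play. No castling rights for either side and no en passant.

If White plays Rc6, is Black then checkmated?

no

After Rc6: black king on c1; in check: yes, from the white rook on c6.
Black has 5 legal replies: Kd2, Kb2, Kxd1, Kb1, Bc5.
In check but a legal move exists → not checkmate.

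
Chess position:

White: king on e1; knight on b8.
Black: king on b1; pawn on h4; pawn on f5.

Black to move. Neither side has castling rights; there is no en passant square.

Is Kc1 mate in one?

no

After Kc1: white king on e1; in check: no.
White is not in check, so this cannot be checkmate.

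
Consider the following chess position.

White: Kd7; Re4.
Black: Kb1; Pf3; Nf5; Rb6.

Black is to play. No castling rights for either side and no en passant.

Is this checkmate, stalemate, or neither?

neither

Black to move; black king on b1.
In check: no.
Legal moves for Black include: Rb8, Rb7+, Rh6, Rg6, Rf6, Re6, Rd6+, Rc6, Ra6, Rb5, Rb4, Rb3, Rb2, Ng7, Ne7, Nh6, Nd6, Nh4, ... (list truncated; more exist).
Black has legal moves and is not in check → neither.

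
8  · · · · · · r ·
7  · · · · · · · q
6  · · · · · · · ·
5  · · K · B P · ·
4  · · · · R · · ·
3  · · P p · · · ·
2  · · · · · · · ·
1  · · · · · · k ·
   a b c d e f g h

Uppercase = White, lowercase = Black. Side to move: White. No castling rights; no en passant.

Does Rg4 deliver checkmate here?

After Rg4: black king on g1; in check: yes, from the white rook on g4.
Black has 4 legal replies: Kf2, Kh1, Kf1, Rxg4.
In check but a legal move exists → not checkmate.

no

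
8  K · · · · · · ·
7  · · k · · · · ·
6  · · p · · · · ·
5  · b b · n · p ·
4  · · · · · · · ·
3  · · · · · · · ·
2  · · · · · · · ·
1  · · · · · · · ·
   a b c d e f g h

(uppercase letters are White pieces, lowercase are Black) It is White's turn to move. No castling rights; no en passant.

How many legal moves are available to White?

0

White to move; king on a8.
In check: no.
Legal moves: none.
Count: 0.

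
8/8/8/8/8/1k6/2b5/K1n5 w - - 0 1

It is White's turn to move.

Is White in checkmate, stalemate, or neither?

stalemate

White to move; white king on a1.
In check: no.
King squares — b1: attacked by Bc2; a2: attacked by Nc1; b2: attacked by Kb3.
Legal moves for White: none.
Not in check and no legal moves → stalemate.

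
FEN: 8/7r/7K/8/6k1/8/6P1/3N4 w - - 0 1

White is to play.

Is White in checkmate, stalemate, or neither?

White to move; white king on h6.
In check: yes, from the black rook on h7.
King squares — g5: attacked by Kg4; h5: attacked by Kg4; g6: available; g7: attacked by Rh7; h7: available.
Legal moves for White: Kxh7, Kg6.
White is in check but has 2 legal moves → neither.

neither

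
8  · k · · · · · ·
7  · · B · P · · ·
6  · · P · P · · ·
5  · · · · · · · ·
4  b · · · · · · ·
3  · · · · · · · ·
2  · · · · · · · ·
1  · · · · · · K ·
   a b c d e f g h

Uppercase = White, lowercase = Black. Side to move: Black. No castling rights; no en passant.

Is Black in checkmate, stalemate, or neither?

Black to move; black king on b8.
In check: yes, from the white bishop on c7.
Legal moves for Black: Kc8, Ka8, Kxc7, Ka7.
Black is in check but has 4 legal moves → neither.

neither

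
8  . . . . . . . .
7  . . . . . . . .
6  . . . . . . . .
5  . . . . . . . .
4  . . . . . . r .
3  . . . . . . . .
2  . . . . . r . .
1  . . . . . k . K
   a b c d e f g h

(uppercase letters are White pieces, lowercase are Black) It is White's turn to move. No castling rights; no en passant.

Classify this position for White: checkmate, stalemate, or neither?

stalemate

White to move; white king on h1.
In check: no.
King squares — g1: attacked by Kf1; g2: attacked by Kf1; h2: attacked by Rf2.
Legal moves for White: none.
Not in check and no legal moves → stalemate.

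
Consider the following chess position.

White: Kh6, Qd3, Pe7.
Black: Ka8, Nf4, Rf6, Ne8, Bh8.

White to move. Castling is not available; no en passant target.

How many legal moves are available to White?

3

White to move; king on h6.
In check: yes, from the black rook on f6.
Legal moves: Kh7, Kg5, Qg6.
Count: 3.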